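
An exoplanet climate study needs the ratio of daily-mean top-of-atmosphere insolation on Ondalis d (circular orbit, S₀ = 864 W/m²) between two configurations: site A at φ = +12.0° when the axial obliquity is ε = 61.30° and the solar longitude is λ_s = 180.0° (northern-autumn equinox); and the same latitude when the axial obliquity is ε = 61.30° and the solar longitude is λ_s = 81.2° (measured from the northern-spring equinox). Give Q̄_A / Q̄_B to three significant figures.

— Configuration A (φ=+12.0°):
Solar declination: sin δ = sin ε · sin λ_s = sin 61.30° × sin 180.0° = 0.00000, so δ = +0.000°.
cos H₀ = −tan(+12.0°) tan(+0.000°) = -0.0000, H₀ = 1.5708 rad.
Bracket: H₀ sin φ sin δ + cos φ cos δ sin H₀ = 1.5708×0.20791×0.00000 + 0.97815×1.00000×1.00000 = 0.000000 + 0.978150 = 0.978150.
Q̄ = (S₀/π) × [bracket] = (864/π) × 0.978150 = 269.01 W/m².
— Configuration B (φ=+12.0°):
Solar declination: sin δ = sin ε · sin λ_s = sin 61.30° × sin 81.2° = 0.86682, so δ = +60.091°.
cos H₀ = −tan(+12.0°) tan(+60.091°) = -0.3695, H₀ = 1.9493 rad.
Bracket: H₀ sin φ sin δ + cos φ cos δ sin H₀ = 1.9493×0.20791×0.86682 + 0.97815×0.49862×0.92922 = 0.351304 + 0.453204 = 0.804508.
Q̄ = (S₀/π) × [bracket] = (864/π) × 0.804508 = 221.26 W/m².
Ratio Q̄_A / Q̄_B = 269.01 / 221.26 = 1.216.

Q̄_A / Q̄_B ≈ 1.22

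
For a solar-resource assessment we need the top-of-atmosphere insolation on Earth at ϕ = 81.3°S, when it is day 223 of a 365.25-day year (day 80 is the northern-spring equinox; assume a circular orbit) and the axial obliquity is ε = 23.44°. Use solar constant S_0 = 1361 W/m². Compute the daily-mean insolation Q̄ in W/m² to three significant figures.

Q̄ ≈ 0.00 W/m²

Solar longitude: L_s = 360° × (223 − 80)/365.25 = 140.945°.
sin δ = sin 23.44° × sin 140.945° = 0.25064, so δ = +14.515°.
cos h₀ = −tan(-81.3°) tan(+14.515°) = 1.6919 ≥ 1 ⇒ polar night, h₀ = 0 and Q̄ = 0.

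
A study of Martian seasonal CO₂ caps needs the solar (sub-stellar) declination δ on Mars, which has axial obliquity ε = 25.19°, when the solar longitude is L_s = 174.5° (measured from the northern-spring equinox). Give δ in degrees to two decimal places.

δ = +2.34°

sin δ = sin ε · sin L_s = sin 25.19° × sin 174.5° = 0.040794.
δ = arcsin(0.040794) = +2.34°.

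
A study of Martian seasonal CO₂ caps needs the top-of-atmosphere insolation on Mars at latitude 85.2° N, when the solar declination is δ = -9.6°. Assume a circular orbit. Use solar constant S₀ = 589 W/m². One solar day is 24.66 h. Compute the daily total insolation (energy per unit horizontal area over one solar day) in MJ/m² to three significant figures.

cos H₀ = −tan(+85.2°) tan(-9.600°) = 2.0142 ≥ 1 ⇒ polar night, H₀ = 0 and Q̄ = 0.
Daily total = Q̄ × 24.66 h × 3600 s/h = 0.00 MJ/m².

0.00 MJ/m²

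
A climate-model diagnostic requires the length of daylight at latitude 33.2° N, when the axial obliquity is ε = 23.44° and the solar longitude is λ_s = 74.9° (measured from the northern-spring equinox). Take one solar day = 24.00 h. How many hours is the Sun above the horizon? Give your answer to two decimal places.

14.11 h

Solar declination: sin δ = sin ε · sin λ_s = sin 23.44° × sin 74.9° = 0.38405, so δ = +22.585°.
cos H₀ = −tan φ · tan δ = −tan(+33.2°) × tan(+22.585°) = -0.2722, so H₀ = 1.8465 rad = 105.79°.
Daylight = 2H₀/(2π) × 24.00 h = (1.8465/π) × 24.00 = 14.11 h.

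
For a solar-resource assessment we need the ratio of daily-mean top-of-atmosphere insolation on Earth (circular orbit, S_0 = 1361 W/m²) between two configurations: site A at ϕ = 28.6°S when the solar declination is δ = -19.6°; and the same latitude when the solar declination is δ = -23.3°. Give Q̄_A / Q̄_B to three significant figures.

Q̄_A / Q̄_B ≈ 0.972

— Configuration A (ϕ=-28.6°):
cos h₀ = −tan(-28.6°) tan(-19.600°) = -0.1941, h₀ = 1.7662 rad.
Bracket: h₀ sin ϕ sin δ + cos ϕ cos δ sin h₀ = 1.7662×-0.47869×-0.33545 + 0.87798×0.94206×0.98097 = 0.283610 + 0.811370 = 1.094980.
Q̄ = (S_0/π) × [bracket] = (1361/π) × 1.094980 = 474.37 W/m².
— Configuration B (ϕ=-28.6°):
cos h₀ = −tan(-28.6°) tan(-23.300°) = -0.2348, h₀ = 1.8078 rad.
Bracket: h₀ sin ϕ sin δ + cos ϕ cos δ sin h₀ = 1.8078×-0.47869×-0.39555 + 0.87798×0.91845×0.97204 = 0.342299 + 0.783834 = 1.126133.
Q̄ = (S_0/π) × [bracket] = (1361/π) × 1.126133 = 487.86 W/m².
Ratio Q̄_A / Q̄_B = 474.37 / 487.86 = 0.9723.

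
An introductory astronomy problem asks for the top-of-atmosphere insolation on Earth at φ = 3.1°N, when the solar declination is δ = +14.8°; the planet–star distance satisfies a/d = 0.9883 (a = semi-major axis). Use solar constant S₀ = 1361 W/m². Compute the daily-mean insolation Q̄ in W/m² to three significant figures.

Q̄ ≈ 418 W/m²

cos H₀ = −tan(+3.1°) tan(+14.800°) = -0.0143, H₀ = 1.5851 rad.
Bracket: H₀ sin φ sin δ + cos φ cos δ sin H₀ = 1.5851×0.05408×0.25545 + 0.99854×0.96682×0.99990 = 0.021898 + 0.965312 = 0.987210.
Inverse-square distance factor (a/d)² = 0.9883² = 0.976737.
Q̄ = (S₀/π) × 0.976737 × [bracket] = (1361/π) × 0.976737 × 0.987210 = 417.7 W/m².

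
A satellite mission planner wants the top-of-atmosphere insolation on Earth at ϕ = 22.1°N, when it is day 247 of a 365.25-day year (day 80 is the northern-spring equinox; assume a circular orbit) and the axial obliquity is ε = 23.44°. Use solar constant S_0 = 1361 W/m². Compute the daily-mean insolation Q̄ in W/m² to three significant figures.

Solar longitude: L_s = 360° × (247 − 80)/365.25 = 164.600°.
sin δ = sin 23.44° × sin 164.600° = 0.10564, so δ = +6.064°.
cos h₀ = −tan(+22.1°) tan(+6.064°) = -0.0431, h₀ = 1.6139 rad.
Bracket: h₀ sin ϕ sin δ + cos ϕ cos δ sin h₀ = 1.6139×0.37622×0.10564 + 0.92653×0.99440×0.99907 = 0.064143 + 0.920485 = 0.984628.
Q̄ = (S_0/π) × [bracket] = (1361/π) × 0.984628 = 426.6 W/m².

Q̄ ≈ 427 W/m²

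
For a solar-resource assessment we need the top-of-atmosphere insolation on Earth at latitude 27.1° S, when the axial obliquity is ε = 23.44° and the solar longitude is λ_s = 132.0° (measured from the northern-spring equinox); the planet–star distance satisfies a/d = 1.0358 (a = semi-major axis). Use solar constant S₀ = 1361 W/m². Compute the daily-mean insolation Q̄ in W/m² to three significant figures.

Solar declination: sin δ = sin ε · sin λ_s = sin 23.44° × sin 132.0° = 0.29561, so δ = +17.194°.
cos H₀ = −tan(-27.1°) tan(+17.194°) = 0.1584, H₀ = 1.4118 rad.
Bracket: H₀ sin φ sin δ + cos φ cos δ sin H₀ = 1.4118×-0.45554×0.29561 + 0.89021×0.95531×0.98738 = -0.190116 + 0.839694 = 0.649578.
Inverse-square distance factor (a/d)² = 1.0358² = 1.072882.
Q̄ = (S₀/π) × 1.072882 × [bracket] = (1361/π) × 1.072882 × 0.649578 = 301.9 W/m².

Q̄ ≈ 302 W/m²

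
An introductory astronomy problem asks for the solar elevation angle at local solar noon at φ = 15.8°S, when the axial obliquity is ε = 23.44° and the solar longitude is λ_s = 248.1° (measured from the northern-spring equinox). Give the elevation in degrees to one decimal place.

84.1°

Solar declination: sin δ = sin ε · sin λ_s = sin 23.44° × sin 248.1° = -0.36908, so δ = -21.659°.
At local noon the hour angle is zero, so the zenith angle equals |φ − δ| = |-15.8° − (-21.659°)| = 5.859°.
Elevation = 90° − 5.859° = 84.1°.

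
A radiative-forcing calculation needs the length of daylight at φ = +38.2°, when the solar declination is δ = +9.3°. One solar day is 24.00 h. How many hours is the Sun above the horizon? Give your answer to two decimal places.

cos H₀ = −tan φ · tan δ = −tan(+38.2°) × tan(+9.300°) = -0.1289, so H₀ = 1.7000 rad = 97.40°.
Daylight = 2H₀/(2π) × 24.00 h = (1.7000/π) × 24.00 = 12.99 h.

12.99 h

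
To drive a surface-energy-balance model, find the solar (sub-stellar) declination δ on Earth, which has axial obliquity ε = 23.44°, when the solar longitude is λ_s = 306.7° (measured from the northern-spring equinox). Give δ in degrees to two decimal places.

δ = -18.60°

sin δ = sin ε · sin λ_s = sin 23.44° × sin 306.7° = -0.318937.
δ = arcsin(-0.318937) = -18.60°.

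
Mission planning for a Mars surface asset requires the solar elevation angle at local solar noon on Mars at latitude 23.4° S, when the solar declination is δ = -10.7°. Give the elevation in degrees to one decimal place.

At local noon the hour angle is zero, so the zenith angle equals |ϕ − δ| = |-23.4° − (-10.700°)| = 12.700°.
Elevation = 90° − 12.700° = 77.3°.

77.3°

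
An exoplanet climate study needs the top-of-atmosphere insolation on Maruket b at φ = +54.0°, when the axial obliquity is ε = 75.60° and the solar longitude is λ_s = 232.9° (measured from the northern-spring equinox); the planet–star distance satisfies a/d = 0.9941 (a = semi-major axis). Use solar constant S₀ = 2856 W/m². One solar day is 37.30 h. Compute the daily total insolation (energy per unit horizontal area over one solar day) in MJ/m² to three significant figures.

Solar declination: sin δ = sin ε · sin λ_s = sin 75.60° × sin 232.9° = -0.77253, so δ = -50.581°.
cos H₀ = −tan(+54.0°) tan(-50.581°) = 1.6745 ≥ 1 ⇒ polar night, H₀ = 0 and Q̄ = 0.
Inverse-square distance factor (a/d)² = 0.9941² = 0.988235.
Daily total = Q̄ × 37.30 h × 3600 s/h = 0.00 MJ/m².

0.00 MJ/m²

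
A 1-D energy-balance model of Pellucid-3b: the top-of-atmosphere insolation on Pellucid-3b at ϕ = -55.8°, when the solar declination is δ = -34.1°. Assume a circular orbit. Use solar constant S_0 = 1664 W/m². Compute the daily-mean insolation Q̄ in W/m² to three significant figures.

Q̄ ≈ 772 W/m²

cos h₀ = −tan(-55.8°) tan(-34.100°) = -0.9963, h₀ = 3.0550 rad.
Bracket: h₀ sin ϕ sin δ + cos ϕ cos δ sin h₀ = 3.0550×-0.82708×-0.56064 + 0.56208×0.82806×0.08652 = 1.416586 + 0.040270 = 1.456856.
Q̄ = (S_0/π) × [bracket] = (1664/π) × 1.456856 = 771.6 W/m².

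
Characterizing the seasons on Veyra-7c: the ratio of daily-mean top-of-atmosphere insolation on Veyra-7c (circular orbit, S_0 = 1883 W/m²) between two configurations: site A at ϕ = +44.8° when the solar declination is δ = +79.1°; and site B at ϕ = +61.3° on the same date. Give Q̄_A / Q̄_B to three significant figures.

Q̄_A / Q̄_B ≈ 0.803

— Configuration A (ϕ=+44.8°):
cos h₀ = −tan(+44.8°) tan(+79.100°) = -5.1568 ≤ −1 ⇒ polar day, h₀ = π.
Bracket: h₀ sin ϕ sin δ + cos ϕ cos δ sin h₀ = 3.1416×0.70463×0.98196 + 0.70957×0.18910×0.00000 = 2.173731 + 0.000000 = 2.173731.
Q̄ = (S_0/π) × [bracket] = (1883/π) × 2.173731 = 1302.9 W/m².
— Configuration B (ϕ=+61.3°):
cos h₀ = −tan(+61.3°) tan(+79.100°) = -9.4851 ≤ −1 ⇒ polar day, h₀ = π.
Bracket: h₀ sin ϕ sin δ + cos ϕ cos δ sin h₀ = 3.1416×0.87715×0.98196 + 0.48022×0.18910×0.00000 = 2.705942 + 0.000000 = 2.705942.
Q̄ = (S_0/π) × [bracket] = (1883/π) × 2.705942 = 1621.9 W/m².
Ratio Q̄_A / Q̄_B = 1302.9 / 1621.9 = 0.8033.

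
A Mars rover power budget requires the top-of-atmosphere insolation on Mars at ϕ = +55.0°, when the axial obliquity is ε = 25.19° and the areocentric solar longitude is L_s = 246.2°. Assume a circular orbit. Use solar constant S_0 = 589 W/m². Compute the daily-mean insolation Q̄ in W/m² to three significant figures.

sin δ = sin 25.19° × sin 246.2° = -0.38943, so δ = -22.919°.
cos h₀ = −tan(+55.0°) tan(-22.919°) = 0.6038, h₀ = 0.9225 rad.
Bracket: h₀ sin ϕ sin δ + cos ϕ cos δ sin h₀ = 0.9225×0.81915×-0.38943 + 0.57358×0.92106×0.79712 = -0.294279 + 0.421120 = 0.126841.
Q̄ = (S_0/π) × [bracket] = (589/π) × 0.126841 = 23.78 W/m².

Q̄ ≈ 23.8 W/m²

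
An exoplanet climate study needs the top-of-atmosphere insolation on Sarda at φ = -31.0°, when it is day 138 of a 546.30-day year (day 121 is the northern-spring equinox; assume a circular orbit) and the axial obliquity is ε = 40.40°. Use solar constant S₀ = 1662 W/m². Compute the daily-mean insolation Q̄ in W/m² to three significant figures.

Solar longitude: λ_s = 360° × (138 − 121)/546.30 = 11.203°.
sin δ = sin 40.40° × sin 11.203° = 0.12592, so δ = +7.234°.
cos H₀ = −tan(-31.0°) tan(+7.234°) = 0.0763, H₀ = 1.4945 rad.
Bracket: H₀ sin φ sin δ + cos φ cos δ sin H₀ = 1.4945×-0.51504×0.12592 + 0.85717×0.99204×0.99709 = -0.096924 + 0.847872 = 0.750948.
Q̄ = (S₀/π) × [bracket] = (1662/π) × 0.750948 = 397.3 W/m².

Q̄ ≈ 397 W/m²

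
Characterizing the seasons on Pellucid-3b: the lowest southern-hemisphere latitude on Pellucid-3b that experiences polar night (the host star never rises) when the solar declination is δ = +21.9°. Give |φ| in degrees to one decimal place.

Polar night requires cos H₀ = −tan φ tan δ ≥ 1, i.e. tan φ tan δ ≤ −1.
The boundary is |tan φ| · |tan δ| = 1, so |φ| = 90° − |δ| = 90° − 21.9° = 68.1° in the southern hemisphere.

|φ| = 68.1°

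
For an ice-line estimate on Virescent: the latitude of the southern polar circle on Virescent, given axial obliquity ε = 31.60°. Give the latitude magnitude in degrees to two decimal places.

58.40°

The polar circle is the lowest latitude that experiences at least one full rotation of continuous darkness at the northern-summer solstice; it lies at |ϕ| = 90° − ε = 90° − 31.60° = 58.40°.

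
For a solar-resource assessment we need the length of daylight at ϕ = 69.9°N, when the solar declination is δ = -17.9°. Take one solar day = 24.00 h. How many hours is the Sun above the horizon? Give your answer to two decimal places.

cos h₀ = −tan ϕ · tan δ = −tan(+69.9°) × tan(-17.900°) = 0.8826, so h₀ = 0.4894 rad = 28.04°.
Daylight = 2h₀/(2π) × 24.00 h = (0.4894/π) × 24.00 = 3.74 h.

3.74 h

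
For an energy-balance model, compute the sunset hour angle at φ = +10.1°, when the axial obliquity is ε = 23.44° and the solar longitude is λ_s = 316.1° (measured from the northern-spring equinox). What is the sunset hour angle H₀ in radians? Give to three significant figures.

H₀ = 1.52 rad

Solar declination: sin δ = sin ε · sin λ_s = sin 23.44° × sin 316.1° = -0.27583, so δ = -16.011°.
cos H₀ = −tan φ · tan δ = −tan(+10.1°) × tan(-16.011°) = 0.0511, so H₀ = 1.5197 rad = 87.07°.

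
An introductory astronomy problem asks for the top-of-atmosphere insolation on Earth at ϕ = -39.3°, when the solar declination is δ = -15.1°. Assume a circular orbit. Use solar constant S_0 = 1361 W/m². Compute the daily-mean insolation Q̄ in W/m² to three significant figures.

Q̄ ≈ 444 W/m²

cos h₀ = −tan(-39.3°) tan(-15.100°) = -0.2208, h₀ = 1.7935 rad.
Bracket: h₀ sin ϕ sin δ + cos ϕ cos δ sin h₀ = 1.7935×-0.63338×-0.26050 + 0.77384×0.96547×0.97531 = 0.295919 + 0.728673 = 1.024592.
Q̄ = (S_0/π) × [bracket] = (1361/π) × 1.024592 = 443.9 W/m².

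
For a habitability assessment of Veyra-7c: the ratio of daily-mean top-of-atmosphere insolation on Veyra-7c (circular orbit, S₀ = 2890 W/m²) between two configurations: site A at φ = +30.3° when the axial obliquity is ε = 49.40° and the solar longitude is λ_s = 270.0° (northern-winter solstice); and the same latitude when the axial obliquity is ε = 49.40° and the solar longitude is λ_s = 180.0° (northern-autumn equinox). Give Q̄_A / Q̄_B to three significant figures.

— Configuration A (φ=+30.3°):
Solar declination: sin δ = sin ε · sin λ_s = sin 49.40° × sin 270.0° = -0.75927, so δ = -49.400°.
cos H₀ = −tan(+30.3°) tan(-49.400°) = 0.6818, H₀ = 0.8206 rad.
Bracket: H₀ sin φ sin δ + cos φ cos δ sin H₀ = 0.8206×0.50453×-0.75927 + 0.86340×0.65077×0.73156 = -0.314351 + 0.411045 = 0.096694.
Q̄ = (S₀/π) × [bracket] = (2890/π) × 0.096694 = 88.950 W/m².
— Configuration B (φ=+30.3°):
Solar declination: sin δ = sin ε · sin λ_s = sin 49.40° × sin 180.0° = 0.00000, so δ = +0.000°.
cos H₀ = −tan(+30.3°) tan(+0.000°) = -0.0000, H₀ = 1.5708 rad.
Bracket: H₀ sin φ sin δ + cos φ cos δ sin H₀ = 1.5708×0.50453×0.00000 + 0.86340×1.00000×1.00000 = 0.000000 + 0.863400 = 0.863400.
Q̄ = (S₀/π) × [bracket] = (2890/π) × 0.863400 = 794.26 W/m².
Ratio Q̄_A / Q̄_B = 88.950 / 794.26 = 0.1120.

Q̄_A / Q̄_B ≈ 0.112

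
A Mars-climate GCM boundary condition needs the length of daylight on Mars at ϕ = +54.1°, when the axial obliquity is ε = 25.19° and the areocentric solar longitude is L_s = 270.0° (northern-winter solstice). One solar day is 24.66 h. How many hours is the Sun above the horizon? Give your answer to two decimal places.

6.78 h

sin δ = sin 25.19° × sin 270.0° = -0.42562, so δ = -25.190°.
cos h₀ = −tan ϕ · tan δ = −tan(+54.1°) × tan(-25.190°) = 0.6498, so h₀ = 0.8635 rad = 49.48°.
Daylight = 2h₀/(2π) × 24.66 h = (0.8635/π) × 24.66 = 6.78 h.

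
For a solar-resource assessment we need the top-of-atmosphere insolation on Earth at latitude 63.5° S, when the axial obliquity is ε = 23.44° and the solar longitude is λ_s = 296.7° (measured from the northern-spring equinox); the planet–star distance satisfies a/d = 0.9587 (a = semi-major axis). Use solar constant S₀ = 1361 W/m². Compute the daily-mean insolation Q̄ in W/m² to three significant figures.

Solar declination: sin δ = sin ε · sin λ_s = sin 23.44° × sin 296.7° = -0.35537, so δ = -20.816°.
cos H₀ = −tan(-63.5°) tan(-20.816°) = -0.7625, H₀ = 2.4380 rad.
Bracket: H₀ sin φ sin δ + cos φ cos δ sin H₀ = 2.4380×-0.89493×-0.35537 + 0.44620×0.93472×0.64694 = 0.775360 + 0.269821 = 1.045181.
Inverse-square distance factor (a/d)² = 0.9587² = 0.919106.
Q̄ = (S₀/π) × 0.919106 × [bracket] = (1361/π) × 0.919106 × 1.045181 = 416.2 W/m².

Q̄ ≈ 416 W/m²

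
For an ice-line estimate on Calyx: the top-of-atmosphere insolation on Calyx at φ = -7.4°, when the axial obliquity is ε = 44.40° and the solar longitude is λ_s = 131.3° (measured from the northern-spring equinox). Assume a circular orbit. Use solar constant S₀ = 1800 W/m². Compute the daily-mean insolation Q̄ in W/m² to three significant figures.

Q̄ ≈ 424 W/m²

Solar declination: sin δ = sin ε · sin λ_s = sin 44.40° × sin 131.3° = 0.52563, so δ = +31.711°.
cos H₀ = −tan(-7.4°) tan(+31.711°) = 0.0802, H₀ = 1.4905 rad.
Bracket: H₀ sin φ sin δ + cos φ cos δ sin H₀ = 1.4905×-0.12880×0.52563 + 0.99167×0.85071×0.99677 = -0.100909 + 0.840899 = 0.739990.
Q̄ = (S₀/π) × [bracket] = (1800/π) × 0.739990 = 424.0 W/m².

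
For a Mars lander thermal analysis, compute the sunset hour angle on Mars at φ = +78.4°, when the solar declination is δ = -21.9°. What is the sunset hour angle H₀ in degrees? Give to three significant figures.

cos H₀ = −tan φ · tan δ = 1.9584 ≥ 1, so the Sun never rises (polar night) and H₀ = 0.

H₀ = 0.00°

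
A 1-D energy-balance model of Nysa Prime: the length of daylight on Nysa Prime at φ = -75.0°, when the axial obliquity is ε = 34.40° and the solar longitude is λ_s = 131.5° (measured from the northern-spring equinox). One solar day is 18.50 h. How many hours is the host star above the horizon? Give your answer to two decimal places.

0.00 h

Solar declination: sin δ = sin ε · sin λ_s = sin 34.40° × sin 131.5° = 0.42314, so δ = +25.033°.
cos H₀ = −tan φ · tan δ = 1.7429 ≥ 1, so the host star never rises (polar night) and H₀ = 0.
Daylight = 2H₀/(2π) × 18.50 h = (0.0000/π) × 18.50 = 0.00 h.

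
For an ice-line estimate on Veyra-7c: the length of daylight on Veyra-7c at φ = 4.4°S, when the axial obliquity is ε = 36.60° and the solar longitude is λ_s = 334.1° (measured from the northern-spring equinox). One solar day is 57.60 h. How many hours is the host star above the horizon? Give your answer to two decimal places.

29.18 h

Solar declination: sin δ = sin ε · sin λ_s = sin 36.60° × sin 334.1° = -0.26043, so δ = -15.096°.
cos H₀ = −tan φ · tan δ = −tan(-4.4°) × tan(-15.096°) = -0.0208, so H₀ = 1.5916 rad = 91.19°.
Daylight = 2H₀/(2π) × 57.60 h = (1.5916/π) × 57.60 = 29.18 h.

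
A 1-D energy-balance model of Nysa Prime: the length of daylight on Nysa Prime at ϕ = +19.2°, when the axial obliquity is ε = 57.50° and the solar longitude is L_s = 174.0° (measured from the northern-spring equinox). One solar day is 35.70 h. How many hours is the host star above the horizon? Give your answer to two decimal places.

18.20 h

Solar declination: sin δ = sin ε · sin L_s = sin 57.50° × sin 174.0° = 0.08816, so δ = +5.058°.
cos h₀ = −tan ϕ · tan δ = −tan(+19.2°) × tan(+5.058°) = -0.0308, so h₀ = 1.6016 rad = 91.77°.
Daylight = 2h₀/(2π) × 35.70 h = (1.6016/π) × 35.70 = 18.20 h.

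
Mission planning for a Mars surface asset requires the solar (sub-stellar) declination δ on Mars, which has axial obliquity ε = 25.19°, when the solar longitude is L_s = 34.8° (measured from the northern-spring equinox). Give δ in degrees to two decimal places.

sin δ = sin ε · sin L_s = sin 25.19° × sin 34.8° = 0.242908.
δ = arcsin(0.242908) = +14.06°.

δ = +14.06°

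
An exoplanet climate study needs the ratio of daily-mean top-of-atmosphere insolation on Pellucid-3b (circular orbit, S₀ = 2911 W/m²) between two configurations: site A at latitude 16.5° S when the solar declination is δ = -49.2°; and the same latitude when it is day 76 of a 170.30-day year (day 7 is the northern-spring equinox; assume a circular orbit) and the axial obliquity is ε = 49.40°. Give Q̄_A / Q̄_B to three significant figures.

Q̄_A / Q̄_B ≈ 1.46

— Configuration A (φ=-16.5°):
cos H₀ = −tan(-16.5°) tan(-49.200°) = -0.3432, H₀ = 1.9211 rad.
Bracket: H₀ sin φ sin δ + cos φ cos δ sin H₀ = 1.9211×-0.28402×-0.75700 + 0.95882×0.65342×0.93927 = 0.413043 + 0.588464 = 1.001507.
Q̄ = (S₀/π) × [bracket] = (2911/π) × 1.001507 = 928.00 W/m².
— Configuration B (φ=-16.5°):
Solar longitude: λ_s = 360° × (76 − 7)/170.30 = 145.860°.
sin δ = sin 49.40° × sin 145.860° = 0.42611, so δ = +25.221°.
cos H₀ = −tan(-16.5°) tan(+25.221°) = 0.1395, H₀ = 1.4308 rad.
Bracket: H₀ sin φ sin δ + cos φ cos δ sin H₀ = 1.4308×-0.28402×0.42611 + 0.95882×0.90467×0.99022 = -0.173161 + 0.858932 = 0.685771.
Q̄ = (S₀/π) × [bracket] = (2911/π) × 0.685771 = 635.44 W/m².
Ratio Q̄_A / Q̄_B = 928.00 / 635.44 = 1.460.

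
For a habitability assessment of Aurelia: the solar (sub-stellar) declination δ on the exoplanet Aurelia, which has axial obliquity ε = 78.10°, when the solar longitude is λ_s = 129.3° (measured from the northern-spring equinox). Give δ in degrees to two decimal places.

sin δ = sin ε · sin λ_s = sin 78.10° × sin 129.3° = 0.757210.
δ = arcsin(0.757210) = +49.22°.

δ = +49.22°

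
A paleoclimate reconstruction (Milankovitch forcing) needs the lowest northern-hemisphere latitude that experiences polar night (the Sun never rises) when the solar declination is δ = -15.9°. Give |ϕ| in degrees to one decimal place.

Polar night requires cos h₀ = −tan ϕ tan δ ≥ 1, i.e. tan ϕ tan δ ≤ −1.
The boundary is |tan ϕ| · |tan δ| = 1, so |ϕ| = 90° − |δ| = 90° − 15.9° = 74.1° in the northern hemisphere.

|ϕ| = 74.1°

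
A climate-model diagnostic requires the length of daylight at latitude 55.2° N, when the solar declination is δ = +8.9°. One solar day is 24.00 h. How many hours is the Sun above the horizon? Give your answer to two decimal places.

13.74 h

cos H₀ = −tan φ · tan δ = −tan(+55.2°) × tan(+8.900°) = -0.2253, so H₀ = 1.7981 rad = 103.02°.
Daylight = 2H₀/(2π) × 24.00 h = (1.7981/π) × 24.00 = 13.74 h.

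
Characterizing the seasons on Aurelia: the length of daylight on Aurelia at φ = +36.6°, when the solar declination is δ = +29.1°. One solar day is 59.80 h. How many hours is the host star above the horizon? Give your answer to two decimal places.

38.01 h

cos H₀ = −tan φ · tan δ = −tan(+36.6°) × tan(+29.100°) = -0.4134, so H₀ = 1.9969 rad = 114.42°.
Daylight = 2H₀/(2π) × 59.80 h = (1.9969/π) × 59.80 = 38.01 h.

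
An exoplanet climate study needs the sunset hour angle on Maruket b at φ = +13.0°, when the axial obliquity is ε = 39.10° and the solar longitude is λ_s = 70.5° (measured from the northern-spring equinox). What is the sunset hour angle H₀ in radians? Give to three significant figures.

Solar declination: sin δ = sin ε · sin λ_s = sin 39.10° × sin 70.5° = 0.59450, so δ = +36.477°.
cos H₀ = −tan φ · tan δ = −tan(+13.0°) × tan(+36.477°) = -0.1707, so H₀ = 1.7423 rad = 99.83°.

H₀ = 1.74 rad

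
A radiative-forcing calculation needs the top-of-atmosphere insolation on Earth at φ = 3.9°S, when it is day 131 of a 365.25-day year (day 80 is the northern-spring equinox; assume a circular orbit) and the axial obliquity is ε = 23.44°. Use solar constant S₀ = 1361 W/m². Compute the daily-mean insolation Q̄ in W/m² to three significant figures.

Q̄ ≈ 397 W/m²

Solar longitude: λ_s = 360° × (131 − 80)/365.25 = 50.267°.
sin δ = sin 23.44° × sin 50.267° = 0.30591, so δ = +17.813°.
cos H₀ = −tan(-3.9°) tan(+17.813°) = 0.0219, H₀ = 1.5489 rad.
Bracket: H₀ sin φ sin δ + cos φ cos δ sin H₀ = 1.5489×-0.06802×0.30591 + 0.99768×0.95206×0.99976 = -0.032230 + 0.949623 = 0.917393.
Q̄ = (S₀/π) × [bracket] = (1361/π) × 0.917393 = 397.4 W/m².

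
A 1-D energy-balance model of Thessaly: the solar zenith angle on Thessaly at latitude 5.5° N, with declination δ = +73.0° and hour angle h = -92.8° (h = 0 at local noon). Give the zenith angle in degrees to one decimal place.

θ_z = 85.6°

cos θ_z = sin ϕ sin δ + cos ϕ cos δ cos h = 0.091658 + -0.014217 = 0.077441.
θ_z = arccos(0.077441) = 85.6°.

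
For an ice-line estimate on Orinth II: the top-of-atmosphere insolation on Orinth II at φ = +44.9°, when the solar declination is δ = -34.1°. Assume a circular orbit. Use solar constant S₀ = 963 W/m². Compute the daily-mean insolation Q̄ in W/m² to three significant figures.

cos H₀ = −tan(+44.9°) tan(-34.100°) = 0.6747, H₀ = 0.8302 rad.
Bracket: H₀ sin φ sin δ + cos φ cos δ sin H₀ = 0.8302×0.70587×-0.56064 + 0.70834×0.82806×0.73810 = -0.328542 + 0.432931 = 0.104389.
Q̄ = (S₀/π) × [bracket] = (963/π) × 0.104389 = 32.00 W/m².

Q̄ ≈ 32.0 W/m²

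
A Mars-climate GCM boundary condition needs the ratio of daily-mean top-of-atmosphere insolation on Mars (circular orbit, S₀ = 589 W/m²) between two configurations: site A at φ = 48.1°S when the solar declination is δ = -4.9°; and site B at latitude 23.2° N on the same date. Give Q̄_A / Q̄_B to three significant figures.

Q̄_A / Q̄_B ≈ 0.890

— Configuration A (φ=-48.1°):
cos H₀ = −tan(-48.1°) tan(-4.900°) = -0.0955, H₀ = 1.6665 rad.
Bracket: H₀ sin φ sin δ + cos φ cos δ sin H₀ = 1.6665×-0.74431×-0.08542 + 0.66783×0.99635×0.99542 = 0.105954 + 0.662345 = 0.768299.
Q̄ = (S₀/π) × [bracket] = (589/π) × 0.768299 = 144.04 W/m².
— Configuration B (φ=+23.2°):
cos H₀ = −tan(+23.2°) tan(-4.900°) = 0.0367, H₀ = 1.5340 rad.
Bracket: H₀ sin φ sin δ + cos φ cos δ sin H₀ = 1.5340×0.39394×-0.08542 + 0.91914×0.99635×0.99932 = -0.051620 + 0.915162 = 0.863542.
Q̄ = (S₀/π) × [bracket] = (589/π) × 0.863542 = 161.90 W/m².
Ratio Q̄_A / Q̄_B = 144.04 / 161.90 = 0.8897.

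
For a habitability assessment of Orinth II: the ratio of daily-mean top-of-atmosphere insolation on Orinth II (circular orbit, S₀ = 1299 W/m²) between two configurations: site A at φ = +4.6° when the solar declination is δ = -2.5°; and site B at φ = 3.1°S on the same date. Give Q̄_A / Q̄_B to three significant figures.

— Configuration A (φ=+4.6°):
cos H₀ = −tan(+4.6°) tan(-2.500°) = 0.0035, H₀ = 1.5673 rad.
Bracket: H₀ sin φ sin δ + cos φ cos δ sin H₀ = 1.5673×0.08020×-0.04362 + 0.99678×0.99905×0.99999 = -0.005483 + 0.995823 = 0.990340.
Q̄ = (S₀/π) × [bracket] = (1299/π) × 0.990340 = 409.49 W/m².
— Configuration B (φ=-3.1°):
cos H₀ = −tan(-3.1°) tan(-2.500°) = -0.0024, H₀ = 1.5732 rad.
Bracket: H₀ sin φ sin δ + cos φ cos δ sin H₀ = 1.5732×-0.05408×-0.04362 + 0.99854×0.99905×1.00000 = 0.003711 + 0.997591 = 1.001302.
Q̄ = (S₀/π) × [bracket] = (1299/π) × 1.001302 = 414.02 W/m².
Ratio Q̄_A / Q̄_B = 409.49 / 414.02 = 0.9891.

Q̄_A / Q̄_B ≈ 0.989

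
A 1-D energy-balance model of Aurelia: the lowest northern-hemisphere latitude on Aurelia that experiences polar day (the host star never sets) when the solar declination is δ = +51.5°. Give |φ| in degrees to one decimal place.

|φ| = 38.5°

Polar day requires cos H₀ = −tan φ tan δ ≤ −1, i.e. tan φ tan δ ≥ 1.
The boundary is |tan φ| · |tan δ| = 1, so |φ| = 90° − |δ| = 90° − 51.5° = 38.5° in the northern hemisphere.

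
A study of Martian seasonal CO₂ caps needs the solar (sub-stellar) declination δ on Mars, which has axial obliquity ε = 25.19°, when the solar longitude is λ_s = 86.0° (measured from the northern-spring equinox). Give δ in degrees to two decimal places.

δ = +25.12°

sin δ = sin ε · sin λ_s = sin 25.19° × sin 86.0° = 0.424585.
δ = arcsin(0.424585) = +25.12°.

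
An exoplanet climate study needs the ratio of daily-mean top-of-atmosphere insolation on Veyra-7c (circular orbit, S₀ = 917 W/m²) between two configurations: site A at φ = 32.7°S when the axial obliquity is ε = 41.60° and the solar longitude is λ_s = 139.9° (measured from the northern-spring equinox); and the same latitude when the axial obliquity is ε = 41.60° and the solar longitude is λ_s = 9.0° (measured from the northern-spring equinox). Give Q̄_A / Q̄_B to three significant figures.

— Configuration A (φ=-32.7°):
Solar declination: sin δ = sin ε · sin λ_s = sin 41.60° × sin 139.9° = 0.42765, so δ = +25.319°.
cos H₀ = −tan(-32.7°) tan(+25.319°) = 0.3037, H₀ = 1.2622 rad.
Bracket: H₀ sin φ sin δ + cos φ cos δ sin H₀ = 1.2622×-0.54024×0.42765 + 0.84151×0.90394×0.95276 = -0.291611 + 0.724740 = 0.433129.
Q̄ = (S₀/π) × [bracket] = (917/π) × 0.433129 = 126.43 W/m².
— Configuration B (φ=-32.7°):
Solar declination: sin δ = sin ε · sin λ_s = sin 41.60° × sin 9.0° = 0.10386, so δ = +5.962°.
cos H₀ = −tan(-32.7°) tan(+5.962°) = 0.0670, H₀ = 1.5037 rad.
Bracket: H₀ sin φ sin δ + cos φ cos δ sin H₀ = 1.5037×-0.54024×0.10386 + 0.84151×0.99459×0.99775 = -0.084372 + 0.835074 = 0.750702.
Q̄ = (S₀/π) × [bracket] = (917/π) × 0.750702 = 219.12 W/m².
Ratio Q̄_A / Q̄_B = 126.43 / 219.12 = 0.5770.

Q̄_A / Q̄_B ≈ 0.577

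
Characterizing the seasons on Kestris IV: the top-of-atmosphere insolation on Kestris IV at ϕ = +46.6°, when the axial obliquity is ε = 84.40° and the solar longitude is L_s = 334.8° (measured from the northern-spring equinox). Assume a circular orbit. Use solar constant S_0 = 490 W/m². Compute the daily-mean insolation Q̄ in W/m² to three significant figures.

Solar declination: sin δ = sin ε · sin L_s = sin 84.40° × sin 334.8° = -0.42375, so δ = -25.071°.
cos h₀ = −tan(+46.6°) tan(-25.071°) = 0.4947, h₀ = 1.0533 rad.
Bracket: h₀ sin ϕ sin δ + cos ϕ cos δ sin h₀ = 1.0533×0.72657×-0.42375 + 0.68709×0.90578×0.86906 = -0.324294 + 0.540862 = 0.216568.
Q̄ = (S_0/π) × [bracket] = (490/π) × 0.216568 = 33.78 W/m².

Q̄ ≈ 33.8 W/m²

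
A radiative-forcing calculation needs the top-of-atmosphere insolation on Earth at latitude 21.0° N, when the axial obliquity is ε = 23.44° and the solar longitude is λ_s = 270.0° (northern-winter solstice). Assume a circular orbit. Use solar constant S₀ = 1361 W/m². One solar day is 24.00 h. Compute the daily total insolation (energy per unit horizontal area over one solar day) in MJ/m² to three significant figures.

24.1 MJ/m²

Solar declination: sin δ = sin ε · sin λ_s = sin 23.44° × sin 270.0° = -0.39779, so δ = -23.440°.
cos H₀ = −tan(+21.0°) tan(-23.440°) = 0.1664, H₀ = 1.4036 rad.
Bracket: H₀ sin φ sin δ + cos φ cos δ sin H₀ = 1.4036×0.35837×-0.39779 + 0.93358×0.91748×0.98605 = -0.200092 + 0.844592 = 0.644500.
Q̄ = (S₀/π) × [bracket] = (1361/π) × 0.644500 = 279.21 W/m².
Daily total = Q̄ × 24.00 h × 3600 s/h = 279.21 × 24.00 × 3600 / 10⁶ = 24.12 MJ/m².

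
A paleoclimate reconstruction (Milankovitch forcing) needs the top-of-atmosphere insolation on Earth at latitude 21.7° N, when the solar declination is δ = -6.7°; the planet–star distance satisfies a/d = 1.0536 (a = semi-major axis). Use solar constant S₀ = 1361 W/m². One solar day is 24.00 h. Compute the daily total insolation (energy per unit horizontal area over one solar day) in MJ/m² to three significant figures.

35.6 MJ/m²

cos H₀ = −tan(+21.7°) tan(-6.700°) = 0.0467, H₀ = 1.5240 rad.
Bracket: H₀ sin φ sin δ + cos φ cos δ sin H₀ = 1.5240×0.36975×-0.11667 + 0.92913×0.99317×0.99891 = -0.065743 + 0.921778 = 0.856035.
Inverse-square distance factor (a/d)² = 1.0536² = 1.110073.
Q̄ = (S₀/π) × 1.110073 × [bracket] = (1361/π) × 1.110073 × 0.856035 = 411.67 W/m².
Daily total = Q̄ × 24.00 h × 3600 s/h = 411.67 × 24.00 × 3600 / 10⁶ = 35.57 MJ/m².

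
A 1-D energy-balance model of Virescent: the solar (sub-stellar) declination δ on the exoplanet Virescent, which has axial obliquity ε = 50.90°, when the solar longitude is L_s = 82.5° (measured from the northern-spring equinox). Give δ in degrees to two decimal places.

sin δ = sin ε · sin L_s = sin 50.90° × sin 82.5° = 0.769407.
δ = arcsin(0.769407) = +50.30°.

δ = +50.30°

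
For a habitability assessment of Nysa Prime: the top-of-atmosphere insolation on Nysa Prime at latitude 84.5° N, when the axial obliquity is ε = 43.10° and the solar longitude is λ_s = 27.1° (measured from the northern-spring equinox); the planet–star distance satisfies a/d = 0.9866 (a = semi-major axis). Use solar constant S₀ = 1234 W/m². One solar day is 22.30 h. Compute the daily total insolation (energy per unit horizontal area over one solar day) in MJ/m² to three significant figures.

29.9 MJ/m²

Solar declination: sin δ = sin ε · sin λ_s = sin 43.10° × sin 27.1° = 0.31126, so δ = +18.135°.
cos H₀ = −tan(+84.5°) tan(+18.135°) = -3.4016 ≤ −1 ⇒ polar day, H₀ = π.
Bracket: H₀ sin φ sin δ + cos φ cos δ sin H₀ = 3.1416×0.99540×0.31126 + 0.09585×0.95032×0.00000 = 0.973356 + 0.000000 = 0.973356.
Inverse-square distance factor (a/d)² = 0.9866² = 0.973380.
Q̄ = (S₀/π) × 0.973380 × [bracket] = (1234/π) × 0.973380 × 0.973356 = 372.15 W/m².
Daily total = Q̄ × 22.30 h × 3600 s/h = 372.15 × 22.30 × 3600 / 10⁶ = 29.88 MJ/m².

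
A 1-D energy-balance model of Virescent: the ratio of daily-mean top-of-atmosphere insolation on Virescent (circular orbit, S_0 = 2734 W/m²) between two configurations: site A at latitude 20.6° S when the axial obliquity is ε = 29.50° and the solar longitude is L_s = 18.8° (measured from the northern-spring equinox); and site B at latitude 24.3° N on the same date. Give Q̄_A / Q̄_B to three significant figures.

Q̄_A / Q̄_B ≈ 0.834

— Configuration A (ϕ=-20.6°):
Solar declination: sin δ = sin ε · sin L_s = sin 29.50° × sin 18.8° = 0.15869, so δ = +9.131°.
cos h₀ = −tan(-20.6°) tan(+9.131°) = 0.0604, h₀ = 1.5103 rad.
Bracket: h₀ sin ϕ sin δ + cos ϕ cos δ sin h₀ = 1.5103×-0.35184×0.15869 + 0.93606×0.98733×0.99817 = -0.084325 + 0.922509 = 0.838184.
Q̄ = (S_0/π) × [bracket] = (2734/π) × 0.838184 = 729.44 W/m².
— Configuration B (ϕ=+24.3°):
cos h₀ = −tan(+24.3°) tan(+9.131°) = -0.0726, h₀ = 1.6434 rad.
Bracket: h₀ sin ϕ sin δ + cos ϕ cos δ sin h₀ = 1.6434×0.41151×0.15869 + 0.91140×0.98733×0.99736 = 0.107318 + 0.897477 = 1.004795.
Q̄ = (S_0/π) × [bracket] = (2734/π) × 1.004795 = 874.43 W/m².
Ratio Q̄_A / Q̄_B = 729.44 / 874.43 = 0.8342.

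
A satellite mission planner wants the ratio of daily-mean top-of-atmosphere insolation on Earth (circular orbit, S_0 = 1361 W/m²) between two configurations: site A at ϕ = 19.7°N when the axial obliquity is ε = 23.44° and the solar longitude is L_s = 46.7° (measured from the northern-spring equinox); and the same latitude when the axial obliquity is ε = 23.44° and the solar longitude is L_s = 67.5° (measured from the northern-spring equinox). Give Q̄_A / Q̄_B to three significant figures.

Q̄_A / Q̄_B ≈ 0.982

— Configuration A (ϕ=+19.7°):
Solar declination: sin δ = sin ε · sin L_s = sin 23.44° × sin 46.7° = 0.28950, so δ = +16.828°.
cos h₀ = −tan(+19.7°) tan(+16.828°) = -0.1083, h₀ = 1.6793 rad.
Bracket: h₀ sin ϕ sin δ + cos ϕ cos δ sin h₀ = 1.6793×0.33710×0.28950 + 0.94147×0.95718×0.99412 = 0.163884 + 0.895857 = 1.059741.
Q̄ = (S_0/π) × [bracket] = (1361/π) × 1.059741 = 459.10 W/m².
— Configuration B (ϕ=+19.7°):
Solar declination: sin δ = sin ε · sin L_s = sin 23.44° × sin 67.5° = 0.36751, so δ = +21.562°.
cos h₀ = −tan(+19.7°) tan(+21.562°) = -0.1415, h₀ = 1.7128 rad.
Bracket: h₀ sin ϕ sin δ + cos ϕ cos δ sin h₀ = 1.7128×0.33710×0.36751 + 0.94147×0.93002×0.98994 = 0.212195 + 0.866778 = 1.078973.
Q̄ = (S_0/π) × [bracket] = (1361/π) × 1.078973 = 467.43 W/m².
Ratio Q̄_A / Q̄_B = 459.10 / 467.43 = 0.9822.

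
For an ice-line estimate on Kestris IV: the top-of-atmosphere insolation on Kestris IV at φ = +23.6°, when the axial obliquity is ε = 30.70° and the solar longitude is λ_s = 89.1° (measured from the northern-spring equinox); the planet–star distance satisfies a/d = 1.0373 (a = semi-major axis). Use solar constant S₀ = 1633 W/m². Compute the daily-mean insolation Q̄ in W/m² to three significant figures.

Solar declination: sin δ = sin ε · sin λ_s = sin 30.70° × sin 89.1° = 0.51048, so δ = +30.696°.
cos H₀ = −tan(+23.6°) tan(+30.696°) = -0.2594, H₀ = 1.8332 rad.
Bracket: H₀ sin φ sin δ + cos φ cos δ sin H₀ = 1.8332×0.40035×0.51048 + 0.91636×0.85989×0.96578 = 0.374652 + 0.761005 = 1.135657.
Inverse-square distance factor (a/d)² = 1.0373² = 1.075991.
Q̄ = (S₀/π) × 1.075991 × [bracket] = (1633/π) × 1.075991 × 1.135657 = 635.2 W/m².

Q̄ ≈ 635 W/m²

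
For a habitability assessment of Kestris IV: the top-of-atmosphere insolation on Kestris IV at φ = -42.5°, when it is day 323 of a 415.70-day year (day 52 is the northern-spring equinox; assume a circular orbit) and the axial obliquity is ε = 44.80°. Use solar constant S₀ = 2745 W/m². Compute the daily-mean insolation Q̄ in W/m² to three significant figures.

Q̄ ≈ 1.17e+03 W/m²

Solar longitude: λ_s = 360° × (323 − 52)/415.70 = 234.688°.
sin δ = sin 44.80° × sin 234.688° = -0.57500, so δ = -35.099°.
cos H₀ = −tan(-42.5°) tan(-35.099°) = -0.6440, H₀ = 2.2705 rad.
Bracket: H₀ sin φ sin δ + cos φ cos δ sin H₀ = 2.2705×-0.67559×-0.57500 + 0.73728×0.81816×0.76503 = 0.882008 + 0.461476 = 1.343484.
Q̄ = (S₀/π) × [bracket] = (2745/π) × 1.343484 = 1174 W/m².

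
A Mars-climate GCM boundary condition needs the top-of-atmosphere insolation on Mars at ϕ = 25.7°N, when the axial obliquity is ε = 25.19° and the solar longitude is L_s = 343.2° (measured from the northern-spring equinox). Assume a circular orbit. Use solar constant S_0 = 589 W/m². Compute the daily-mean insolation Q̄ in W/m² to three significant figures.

Q̄ ≈ 152 W/m²

Solar declination: sin δ = sin ε · sin L_s = sin 25.19° × sin 343.2° = -0.12302, so δ = -7.066°.
cos h₀ = −tan(+25.7°) tan(-7.066°) = 0.0597, h₀ = 1.5111 rad.
Bracket: h₀ sin ϕ sin δ + cos ϕ cos δ sin h₀ = 1.5111×0.43366×-0.12302 + 0.90108×0.99240×0.99822 = -0.080615 + 0.892640 = 0.812025.
Q̄ = (S_0/π) × [bracket] = (589/π) × 0.812025 = 152.2 W/m².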